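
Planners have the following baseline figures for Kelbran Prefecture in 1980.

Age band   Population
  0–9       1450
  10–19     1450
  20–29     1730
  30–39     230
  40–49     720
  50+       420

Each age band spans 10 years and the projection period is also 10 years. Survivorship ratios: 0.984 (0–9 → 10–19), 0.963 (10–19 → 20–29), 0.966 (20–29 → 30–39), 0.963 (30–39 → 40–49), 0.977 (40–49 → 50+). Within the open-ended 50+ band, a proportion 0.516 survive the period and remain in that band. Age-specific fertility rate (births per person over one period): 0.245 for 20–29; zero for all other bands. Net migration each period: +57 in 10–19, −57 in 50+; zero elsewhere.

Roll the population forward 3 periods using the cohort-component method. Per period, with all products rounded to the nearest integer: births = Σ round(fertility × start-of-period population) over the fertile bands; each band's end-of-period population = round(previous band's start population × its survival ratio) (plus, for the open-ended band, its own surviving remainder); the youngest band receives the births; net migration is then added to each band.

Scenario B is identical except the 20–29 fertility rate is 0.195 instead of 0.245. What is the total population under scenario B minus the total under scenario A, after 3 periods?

-221

— Period 1 —
Births: 1730 × 0.245 = 424
10–19: 1450 × 0.984 = 1427
20–29: 1450 × 0.963 = 1396
30–39: 1730 × 0.966 = 1671
40–49: 230 × 0.963 = 221
50+: 720 × 0.977 + 420 × 0.516 = 703 + 217 = 920
Net migration: 10–19 + 57 → 1484; 50+ − 57 → 863
→ [424, 1484, 1396, 1671, 221, 863]
— Period 2 —
Births: 1396 × 0.245 = 342
10–19: 424 × 0.984 = 417
20–29: 1484 × 0.963 = 1429
30–39: 1396 × 0.966 = 1349
40–49: 1671 × 0.963 = 1609
50+: 221 × 0.977 + 863 × 0.516 = 216 + 445 = 661
Net migration: 10–19 + 57 → 474; 50+ − 57 → 604
→ [342, 474, 1429, 1349, 1609, 604]
— Period 3 —
Births: 1429 × 0.245 = 350
10–19: 342 × 0.984 = 337
20–29: 474 × 0.963 = 456
30–39: 1429 × 0.966 = 1380
40–49: 1349 × 0.963 = 1299
50+: 1609 × 0.977 + 604 × 0.516 = 1572 + 312 = 1884
Net migration: 10–19 + 57 → 394; 50+ − 57 → 1827
→ [350, 394, 456, 1380, 1299, 1827]
Scenario A total after 3 periods: 5706
Scenario B projection —
— Period 1 —
Births: 1730 × 0.195 = 337
10–19: 1450 × 0.984 = 1427
20–29: 1450 × 0.963 = 1396
30–39: 1730 × 0.966 = 1671
40–49: 230 × 0.963 = 221
50+: 720 × 0.977 + 420 × 0.516 = 703 + 217 = 920
Net migration: 10–19 + 57 → 1484; 50+ − 57 → 863
→ [337, 1484, 1396, 1671, 221, 863]
— Period 2 —
Births: 1396 × 0.195 = 272
10–19: 337 × 0.984 = 332
20–29: 1484 × 0.963 = 1429
30–39: 1396 × 0.966 = 1349
40–49: 1671 × 0.963 = 1609
50+: 221 × 0.977 + 863 × 0.516 = 216 + 445 = 661
Net migration: 10–19 + 57 → 389; 50+ − 57 → 604
→ [272, 389, 1429, 1349, 1609, 604]
— Period 3 —
Births: 1429 × 0.195 = 279
10–19: 272 × 0.984 = 268
20–29: 389 × 0.963 = 375
30–39: 1429 × 0.966 = 1380
40–49: 1349 × 0.963 = 1299
50+: 1609 × 0.977 + 604 × 0.516 = 1572 + 312 = 1884
Net migration: 10–19 + 57 → 325; 50+ − 57 → 1827
→ [279, 325, 375, 1380, 1299, 1827]
Scenario B total after 3 periods: 5485
Difference B − A = 5485 − 5706 = -221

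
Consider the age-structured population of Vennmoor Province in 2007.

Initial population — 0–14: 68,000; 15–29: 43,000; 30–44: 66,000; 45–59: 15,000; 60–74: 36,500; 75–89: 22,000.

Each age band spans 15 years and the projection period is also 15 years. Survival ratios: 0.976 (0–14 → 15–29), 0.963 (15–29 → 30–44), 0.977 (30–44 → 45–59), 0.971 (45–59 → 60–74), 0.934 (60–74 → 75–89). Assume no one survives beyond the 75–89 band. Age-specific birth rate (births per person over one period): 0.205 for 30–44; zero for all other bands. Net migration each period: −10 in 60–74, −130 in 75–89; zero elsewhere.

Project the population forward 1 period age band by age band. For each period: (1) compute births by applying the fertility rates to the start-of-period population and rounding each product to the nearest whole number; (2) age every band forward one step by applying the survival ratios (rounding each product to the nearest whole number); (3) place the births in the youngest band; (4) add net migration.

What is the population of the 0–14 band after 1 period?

After projecting period 1:
Births: 66000 × 0.205 = 13530
15–29: 68000 × 0.976 = 66368
30–44: 43000 × 0.963 = 41409
45–59: 66000 × 0.977 = 64482
60–74: 15000 × 0.971 = 14565
75–89: 36500 × 0.934 = 34091
Net migration: 60–74 − 10 → 14555; 75–89 − 130 → 33961
Population now: 0–14=13530, 15–29=66368, 30–44=41409, 45–59=64482, 60–74=14555, 75–89=33961

13530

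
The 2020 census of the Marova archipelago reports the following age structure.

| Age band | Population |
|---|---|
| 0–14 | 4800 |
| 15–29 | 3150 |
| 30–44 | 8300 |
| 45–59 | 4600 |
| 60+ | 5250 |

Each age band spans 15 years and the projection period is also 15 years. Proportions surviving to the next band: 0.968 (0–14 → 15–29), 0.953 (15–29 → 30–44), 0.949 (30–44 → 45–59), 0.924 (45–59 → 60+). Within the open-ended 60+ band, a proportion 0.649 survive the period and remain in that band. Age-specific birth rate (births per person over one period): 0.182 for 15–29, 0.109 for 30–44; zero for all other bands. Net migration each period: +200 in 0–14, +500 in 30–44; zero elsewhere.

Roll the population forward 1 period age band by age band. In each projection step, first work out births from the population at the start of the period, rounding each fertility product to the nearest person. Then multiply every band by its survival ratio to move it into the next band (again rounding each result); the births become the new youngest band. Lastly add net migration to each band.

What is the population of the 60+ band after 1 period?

7657

Call the groups 1 to 5, youngest first.
After projecting period 1:
Births: 3150 × 0.182 = 573  |  8300 × 0.109 = 905 — total 1478
Group 2: 4800 × 0.968 = 4646
Group 3: 3150 × 0.953 = 3002
Group 4: 8300 × 0.949 = 7877
Group 5: 4600 × 0.924 + 5250 × 0.649 = 4250 + 3407 = 7657
Net migration: Group 1 + 200 → 1678; Group 3 + 500 → 3502
End of period: [1678, 4646, 3502, 7877, 7657]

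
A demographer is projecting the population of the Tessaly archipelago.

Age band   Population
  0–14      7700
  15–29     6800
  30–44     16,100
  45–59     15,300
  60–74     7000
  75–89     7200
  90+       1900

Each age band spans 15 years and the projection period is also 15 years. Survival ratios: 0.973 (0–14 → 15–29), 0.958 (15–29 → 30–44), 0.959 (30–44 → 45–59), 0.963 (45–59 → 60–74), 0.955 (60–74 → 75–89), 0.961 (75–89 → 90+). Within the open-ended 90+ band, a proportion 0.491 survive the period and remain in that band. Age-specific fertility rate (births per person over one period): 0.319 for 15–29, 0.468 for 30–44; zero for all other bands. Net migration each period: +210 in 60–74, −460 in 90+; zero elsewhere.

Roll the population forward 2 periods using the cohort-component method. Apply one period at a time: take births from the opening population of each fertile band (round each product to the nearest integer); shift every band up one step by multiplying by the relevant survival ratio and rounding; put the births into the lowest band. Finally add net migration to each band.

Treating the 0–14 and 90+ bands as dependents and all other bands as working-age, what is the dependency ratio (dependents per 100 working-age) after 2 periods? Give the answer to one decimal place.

Period 1:
Births: 6800 × 0.319 = 2169 ; 16100 × 0.468 = 7535 — total 9704
15–29: 7700 × 0.973 = 7492
30–44: 6800 × 0.958 = 6514
45–59: 16100 × 0.959 = 15440
60–74: 15300 × 0.963 = 14734
75–89: 7000 × 0.955 = 6685
90+: 7200 × 0.961 + 1900 × 0.491 = 6919 + 933 = 7852
Net migration: 60–74 + 210 → 14944; 90+ − 460 → 7392
Giving 9704 / 7492 / 6514 / 15440 / 14944 / 6685 / 7392.
Period 2:
Births: 7492 × 0.319 = 2390 ; 6514 × 0.468 = 3049 — total 5439
15–29: 9704 × 0.973 = 9442
30–44: 7492 × 0.958 = 7177
45–59: 6514 × 0.959 = 6247
60–74: 15440 × 0.963 = 14869
75–89: 14944 × 0.955 = 14272
90+: 6685 × 0.961 + 7392 × 0.491 = 6424 + 3629 = 10053
Net migration: 60–74 + 210 → 15079; 90+ − 460 → 9593
Giving 5439 / 9442 / 7177 / 6247 / 15079 / 14272 / 9593.
Dependents (band 0–14 + band 90+) = 5439 + 9593 = 15032; working-age = 52217; ratio = 15032/52217 × 100 = 28.8

28.8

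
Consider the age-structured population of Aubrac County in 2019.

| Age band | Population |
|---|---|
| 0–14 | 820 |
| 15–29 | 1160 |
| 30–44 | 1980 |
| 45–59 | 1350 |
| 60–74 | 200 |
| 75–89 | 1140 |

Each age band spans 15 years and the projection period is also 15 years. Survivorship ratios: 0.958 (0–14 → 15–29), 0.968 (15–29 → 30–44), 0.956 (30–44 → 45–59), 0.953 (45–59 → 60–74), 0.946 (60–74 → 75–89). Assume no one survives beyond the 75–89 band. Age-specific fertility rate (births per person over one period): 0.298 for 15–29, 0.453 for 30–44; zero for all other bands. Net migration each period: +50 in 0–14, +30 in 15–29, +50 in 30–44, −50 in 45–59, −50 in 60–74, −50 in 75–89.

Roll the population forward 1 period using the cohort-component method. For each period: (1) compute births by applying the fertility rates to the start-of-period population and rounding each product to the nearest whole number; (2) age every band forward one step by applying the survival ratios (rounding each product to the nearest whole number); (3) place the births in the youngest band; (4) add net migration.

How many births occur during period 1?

Call the groups 1 to 6, youngest first.
[period 1]
Births: 1160 × 0.298 = 346  |  1980 × 0.453 = 897 → 1243
Group 2: 820 × 0.958 = 786
Group 3: 1160 × 0.968 = 1123
Group 4: 1980 × 0.956 = 1893
Group 5: 1350 × 0.953 = 1287
Group 6: 200 × 0.946 = 189
Net migration: Group 1 + 50 → 1293; Group 2 + 30 → 816; Group 3 + 50 → 1173; Group 4 − 50 → 1843; Group 5 − 50 → 1237; Group 6 − 50 → 139
End of period: [1293, 816, 1173, 1843, 1237, 139]

1243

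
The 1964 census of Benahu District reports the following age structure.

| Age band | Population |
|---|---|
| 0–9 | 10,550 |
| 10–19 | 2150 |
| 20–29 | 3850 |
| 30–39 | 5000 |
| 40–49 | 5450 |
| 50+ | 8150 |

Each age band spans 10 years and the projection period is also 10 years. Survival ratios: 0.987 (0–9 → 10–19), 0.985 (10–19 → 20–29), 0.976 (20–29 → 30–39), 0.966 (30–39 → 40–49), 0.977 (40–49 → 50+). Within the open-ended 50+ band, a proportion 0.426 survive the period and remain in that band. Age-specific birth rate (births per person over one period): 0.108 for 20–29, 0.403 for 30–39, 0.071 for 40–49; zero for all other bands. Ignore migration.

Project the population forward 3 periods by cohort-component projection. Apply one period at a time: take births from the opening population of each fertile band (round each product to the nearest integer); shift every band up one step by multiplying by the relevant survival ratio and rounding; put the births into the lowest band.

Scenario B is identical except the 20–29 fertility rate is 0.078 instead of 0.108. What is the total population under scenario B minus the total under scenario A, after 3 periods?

-483

Call the bands 1 to 6, youngest first.
After projecting period 1:
Births: 3850 × 0.108 = 416  |  5000 × 0.403 = 2015  |  5450 × 0.071 = 387 → total 2818
Band 2: 10550 × 0.987 = 10413
Band 3: 2150 × 0.985 = 2118
Band 4: 3850 × 0.976 = 3758
Band 5: 5000 × 0.966 = 4830
Band 6: 5450 × 0.977 + 8150 × 0.426 = 5325 + 3472 = 8797
Giving 2818 / 10413 / 2118 / 3758 / 4830 / 8797.
After projecting period 2:
Births: 2118 × 0.108 = 229  |  3758 × 0.403 = 1514  |  4830 × 0.071 = 343 → total 2086
Band 2: 2818 × 0.987 = 2781
Band 3: 10413 × 0.985 = 10257
Band 4: 2118 × 0.976 = 2067
Band 5: 3758 × 0.966 = 3630
Band 6: 4830 × 0.977 + 8797 × 0.426 = 4719 + 3748 = 8467
Giving 2086 / 2781 / 10257 / 2067 / 3630 / 8467.
After projecting period 3:
Births: 10257 × 0.108 = 1108  |  2067 × 0.403 = 833  |  3630 × 0.071 = 258 → total 2199
Band 2: 2086 × 0.987 = 2059
Band 3: 2781 × 0.985 = 2739
Band 4: 10257 × 0.976 = 10011
Band 5: 2067 × 0.966 = 1997
Band 6: 3630 × 0.977 + 8467 × 0.426 = 3547 + 3607 = 7154
Giving 2199 / 2059 / 2739 / 10011 / 1997 / 7154.
Scenario A total after 3 periods: 26159
Scenario B projection —
After projecting period 1:
Births: 3850 × 0.078 = 300  |  5000 × 0.403 = 2015  |  5450 × 0.071 = 387 → total 2702
Band 2: 10550 × 0.987 = 10413
Band 3: 2150 × 0.985 = 2118
Band 4: 3850 × 0.976 = 3758
Band 5: 5000 × 0.966 = 4830
Band 6: 5450 × 0.977 + 8150 × 0.426 = 5325 + 3472 = 8797
Giving 2702 / 10413 / 2118 / 3758 / 4830 / 8797.
After projecting period 2:
Births: 2118 × 0.078 = 165  |  3758 × 0.403 = 1514  |  4830 × 0.071 = 343 → total 2022
Band 2: 2702 × 0.987 = 2667
Band 3: 10413 × 0.985 = 10257
Band 4: 2118 × 0.976 = 2067
Band 5: 3758 × 0.966 = 3630
Band 6: 4830 × 0.977 + 8797 × 0.426 = 4719 + 3748 = 8467
Giving 2022 / 2667 / 10257 / 2067 / 3630 / 8467.
After projecting period 3:
Births: 10257 × 0.078 = 800  |  2067 × 0.403 = 833  |  3630 × 0.071 = 258 → total 1891
Band 2: 2022 × 0.987 = 1996
Band 3: 2667 × 0.985 = 2627
Band 4: 10257 × 0.976 = 10011
Band 5: 2067 × 0.966 = 1997
Band 6: 3630 × 0.977 + 8467 × 0.426 = 3547 + 3607 = 7154
Giving 1891 / 1996 / 2627 / 10011 / 1997 / 7154.
Scenario B total after 3 periods: 25676
Difference B − A = 25676 − 26159 = -483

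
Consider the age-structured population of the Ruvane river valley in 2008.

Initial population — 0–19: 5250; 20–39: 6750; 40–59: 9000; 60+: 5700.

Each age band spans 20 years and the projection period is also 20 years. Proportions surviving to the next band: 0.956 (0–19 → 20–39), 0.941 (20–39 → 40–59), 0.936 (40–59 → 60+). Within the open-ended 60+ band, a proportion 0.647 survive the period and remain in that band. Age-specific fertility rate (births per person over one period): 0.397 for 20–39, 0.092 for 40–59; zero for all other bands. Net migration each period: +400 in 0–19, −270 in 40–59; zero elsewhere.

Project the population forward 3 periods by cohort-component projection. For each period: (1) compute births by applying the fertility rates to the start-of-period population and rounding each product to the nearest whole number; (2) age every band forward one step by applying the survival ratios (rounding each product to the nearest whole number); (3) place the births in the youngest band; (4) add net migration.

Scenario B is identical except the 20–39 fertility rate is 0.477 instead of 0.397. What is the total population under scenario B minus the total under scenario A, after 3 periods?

1413

Period 1.
Births: 6750 × 0.397 = 2680 ; 9000 × 0.092 = 828 ⇒ total 3508
20–39: 5250 × 0.956 = 5019
40–59: 6750 × 0.941 = 6352
60+: 9000 × 0.936 + 5700 × 0.647 = 8424 + 3688 = 12112
Net migration: 0–19 + 400 → 3908; 40–59 − 270 → 6082
→ [3908, 5019, 6082, 12112]
Period 2.
Births: 5019 × 0.397 = 1993 ; 6082 × 0.092 = 560 ⇒ total 2553
20–39: 3908 × 0.956 = 3736
40–59: 5019 × 0.941 = 4723
60+: 6082 × 0.936 + 12112 × 0.647 = 5693 + 7836 = 13529
Net migration: 0–19 + 400 → 2953; 40–59 − 270 → 4453
→ [2953, 3736, 4453, 13529]
Period 3.
Births: 3736 × 0.397 = 1483 ; 4453 × 0.092 = 410 ⇒ total 1893
20–39: 2953 × 0.956 = 2823
40–59: 3736 × 0.941 = 3516
60+: 4453 × 0.936 + 13529 × 0.647 = 4168 + 8753 = 12921
Net migration: 0–19 + 400 → 2293; 40–59 − 270 → 3246
→ [2293, 2823, 3246, 12921]
Scenario A total after 3 periods: 21283
Scenario B projection —
Period 1.
Births: 6750 × 0.477 = 3220 ; 9000 × 0.092 = 828 ⇒ total 4048
20–39: 5250 × 0.956 = 5019
40–59: 6750 × 0.941 = 6352
60+: 9000 × 0.936 + 5700 × 0.647 = 8424 + 3688 = 12112
Net migration: 0–19 + 400 → 4448; 40–59 − 270 → 6082
→ [4448, 5019, 6082, 12112]
Period 2.
Births: 5019 × 0.477 = 2394 ; 6082 × 0.092 = 560 ⇒ total 2954
20–39: 4448 × 0.956 = 4252
40–59: 5019 × 0.941 = 4723
60+: 6082 × 0.936 + 12112 × 0.647 = 5693 + 7836 = 13529
Net migration: 0–19 + 400 → 3354; 40–59 − 270 → 4453
→ [3354, 4252, 4453, 13529]
Period 3.
Births: 4252 × 0.477 = 2028 ; 4453 × 0.092 = 410 ⇒ total 2438
20–39: 3354 × 0.956 = 3206
40–59: 4252 × 0.941 = 4001
60+: 4453 × 0.936 + 13529 × 0.647 = 4168 + 8753 = 12921
Net migration: 0–19 + 400 → 2838; 40–59 − 270 → 3731
→ [2838, 3206, 3731, 12921]
Scenario B total after 3 periods: 22696
Difference B − A = 22696 − 21283 = 1413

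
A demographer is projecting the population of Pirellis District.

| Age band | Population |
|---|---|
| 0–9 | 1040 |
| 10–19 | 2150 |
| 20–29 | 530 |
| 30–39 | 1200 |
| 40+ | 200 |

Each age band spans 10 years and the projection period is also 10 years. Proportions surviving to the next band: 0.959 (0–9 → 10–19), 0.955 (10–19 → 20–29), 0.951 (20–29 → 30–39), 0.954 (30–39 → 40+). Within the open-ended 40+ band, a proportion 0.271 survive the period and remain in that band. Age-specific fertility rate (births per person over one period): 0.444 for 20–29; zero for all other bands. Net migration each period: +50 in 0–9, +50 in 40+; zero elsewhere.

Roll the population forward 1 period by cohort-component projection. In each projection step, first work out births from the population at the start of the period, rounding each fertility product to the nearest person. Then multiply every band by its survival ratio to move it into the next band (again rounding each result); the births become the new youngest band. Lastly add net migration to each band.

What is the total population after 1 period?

5088

Period 1.
Births: 530 × 0.444 = 235
10–19: 1040 × 0.959 = 997
20–29: 2150 × 0.955 = 2053
30–39: 530 × 0.951 = 504
40+: 1200 × 0.954 + 200 × 0.271 = 1145 + 54 = 1199
Net migration: 0–9 + 50 → 285; 40+ + 50 → 1249
Population now: 0–9=285, 10–19=997, 20–29=2053, 30–39=504, 40+=1249
Total after period 1: 285 + 997 + 2053 + 504 + 1249 = 5088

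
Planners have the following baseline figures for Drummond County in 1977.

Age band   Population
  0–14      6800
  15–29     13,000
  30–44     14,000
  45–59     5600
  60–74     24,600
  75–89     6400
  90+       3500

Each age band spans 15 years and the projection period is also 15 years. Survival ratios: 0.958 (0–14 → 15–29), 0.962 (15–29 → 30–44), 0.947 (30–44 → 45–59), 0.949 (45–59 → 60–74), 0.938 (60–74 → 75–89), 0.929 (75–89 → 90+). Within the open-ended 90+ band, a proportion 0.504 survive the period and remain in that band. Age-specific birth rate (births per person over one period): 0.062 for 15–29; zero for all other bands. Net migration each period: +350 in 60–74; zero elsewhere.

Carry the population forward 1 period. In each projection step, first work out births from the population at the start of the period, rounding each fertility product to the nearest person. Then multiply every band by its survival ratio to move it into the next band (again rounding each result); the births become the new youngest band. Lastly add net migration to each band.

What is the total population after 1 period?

[period 1]
Births: 13000 * 0.062 = 806
15–29: 6800 * 0.958 = 6514
30–44: 13000 * 0.962 = 12506
45–59: 14000 * 0.947 = 13258
60–74: 5600 * 0.949 = 5314
75–89: 24600 * 0.938 = 23075
90+: 6400 * 0.929 + 3500 * 0.504 = 5946 + 1764 = 7710
Net migration: 60–74 + 350 → 5664
End of period: [806, 6514, 12506, 13258, 5664, 23075, 7710]
Total after period 1: 806 + 6514 + 12506 + 13258 + 5664 + 23075 + 7710 = 69533

69533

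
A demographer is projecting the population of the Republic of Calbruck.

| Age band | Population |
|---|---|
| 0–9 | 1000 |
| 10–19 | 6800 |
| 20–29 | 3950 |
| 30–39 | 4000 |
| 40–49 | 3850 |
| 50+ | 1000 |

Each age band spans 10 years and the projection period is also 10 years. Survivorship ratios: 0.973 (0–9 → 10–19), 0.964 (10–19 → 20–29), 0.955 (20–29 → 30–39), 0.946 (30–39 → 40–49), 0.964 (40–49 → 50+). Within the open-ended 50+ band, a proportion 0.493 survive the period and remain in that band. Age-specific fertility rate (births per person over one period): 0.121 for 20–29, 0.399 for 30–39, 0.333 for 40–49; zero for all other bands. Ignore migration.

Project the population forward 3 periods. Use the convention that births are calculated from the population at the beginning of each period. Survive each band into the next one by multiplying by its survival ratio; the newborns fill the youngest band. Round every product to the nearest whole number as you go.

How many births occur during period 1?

Call the groups 1 to 6, youngest first.
After projecting period 1:
Births: 3950 × 0.121 = 478  |  4000 × 0.399 = 1596  |  3850 × 0.333 = 1282 → total 3356
Group 2: 1000 × 0.973 = 973
Group 3: 6800 × 0.964 = 6555
Group 4: 3950 × 0.955 = 3772
Group 5: 4000 × 0.946 = 3784
Group 6: 3850 × 0.964 + 1000 × 0.493 = 3711 + 493 = 4204
Giving 3356 / 973 / 6555 / 3772 / 3784 / 4204.

3356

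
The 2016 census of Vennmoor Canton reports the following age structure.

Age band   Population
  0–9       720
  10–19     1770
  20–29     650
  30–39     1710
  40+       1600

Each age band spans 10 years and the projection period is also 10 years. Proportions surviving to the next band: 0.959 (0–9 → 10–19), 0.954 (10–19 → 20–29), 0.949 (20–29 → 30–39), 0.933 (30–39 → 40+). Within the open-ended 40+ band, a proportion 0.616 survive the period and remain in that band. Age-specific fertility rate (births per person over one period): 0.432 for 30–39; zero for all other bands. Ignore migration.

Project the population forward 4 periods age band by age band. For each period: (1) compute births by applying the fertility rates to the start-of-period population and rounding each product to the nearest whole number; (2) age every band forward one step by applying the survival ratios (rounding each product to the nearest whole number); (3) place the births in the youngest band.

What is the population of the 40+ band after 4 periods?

2325

Let band 1 be 0–9 through band 5 = 40+.
Period 1:
Births: 1710 * 0.432 = 739
Band 2: 720 * 0.959 = 690
Band 3: 1770 * 0.954 = 1689
Band 4: 650 * 0.949 = 617
Band 5: 1710 * 0.933 + 1600 * 0.616 = 1595 + 986 = 2581
End of period: [739, 690, 1689, 617, 2581]
Period 2:
Births: 617 * 0.432 = 267
Band 2: 739 * 0.959 = 709
Band 3: 690 * 0.954 = 658
Band 4: 1689 * 0.949 = 1603
Band 5: 617 * 0.933 + 2581 * 0.616 = 576 + 1590 = 2166
End of period: [267, 709, 658, 1603, 2166]
Period 3:
Births: 1603 * 0.432 = 692
Band 2: 267 * 0.959 = 256
Band 3: 709 * 0.954 = 676
Band 4: 658 * 0.949 = 624
Band 5: 1603 * 0.933 + 2166 * 0.616 = 1496 + 1334 = 2830
End of period: [692, 256, 676, 624, 2830]
Period 4:
Births: 624 * 0.432 = 270
Band 2: 692 * 0.959 = 664
Band 3: 256 * 0.954 = 244
Band 4: 676 * 0.949 = 642
Band 5: 624 * 0.933 + 2830 * 0.616 = 582 + 1743 = 2325
End of period: [270, 664, 244, 642, 2325]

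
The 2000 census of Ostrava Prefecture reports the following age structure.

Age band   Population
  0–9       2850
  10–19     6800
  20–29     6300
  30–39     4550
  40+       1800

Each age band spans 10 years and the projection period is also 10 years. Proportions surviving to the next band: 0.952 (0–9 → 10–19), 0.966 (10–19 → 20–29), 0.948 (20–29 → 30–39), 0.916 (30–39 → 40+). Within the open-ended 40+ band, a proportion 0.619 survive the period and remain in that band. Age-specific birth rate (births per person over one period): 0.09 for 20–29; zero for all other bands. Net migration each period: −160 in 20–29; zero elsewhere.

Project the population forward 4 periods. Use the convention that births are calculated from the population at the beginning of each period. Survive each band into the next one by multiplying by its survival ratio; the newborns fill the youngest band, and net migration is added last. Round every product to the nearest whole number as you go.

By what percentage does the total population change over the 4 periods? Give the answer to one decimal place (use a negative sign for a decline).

(Bands numbered youngest = 1 to oldest = 5.)
[period 1]
Births: 6300 × 0.09 = 567
Band 2: 2850 × 0.952 = 2713
Band 3: 6800 × 0.966 = 6569
Band 4: 6300 × 0.948 = 5972
Band 5: 4550 × 0.916 + 1800 × 0.619 = 4168 + 1114 = 5282
Net migration: Band 3 − 160 → 6409
Population now: 0–9=567, 10–19=2713, 20–29=6409, 30–39=5972, 40+=5282
[period 2]
Births: 6409 × 0.09 = 577
Band 2: 567 × 0.952 = 540
Band 3: 2713 × 0.966 = 2621
Band 4: 6409 × 0.948 = 6076
Band 5: 5972 × 0.916 + 5282 × 0.619 = 5470 + 3270 = 8740
Net migration: Band 3 − 160 → 2461
Population now: 0–9=577, 10–19=540, 20–29=2461, 30–39=6076, 40+=8740
[period 3]
Births: 2461 × 0.09 = 221
Band 2: 577 × 0.952 = 549
Band 3: 540 × 0.966 = 522
Band 4: 2461 × 0.948 = 2333
Band 5: 6076 × 0.916 + 8740 × 0.619 = 5566 + 5410 = 10976
Net migration: Band 3 − 160 → 362
Population now: 0–9=221, 10–19=549, 20–29=362, 30–39=2333, 40+=10976
[period 4]
Births: 362 × 0.09 = 33
Band 2: 221 × 0.952 = 210
Band 3: 549 × 0.966 = 530
Band 4: 362 × 0.948 = 343
Band 5: 2333 × 0.916 + 10976 × 0.619 = 2137 + 6794 = 8931
Net migration: Band 3 − 160 → 370
Population now: 0–9=33, 10–19=210, 20–29=370, 30–39=343, 40+=8931
Total: 22300 → 9887; change = -12413; percentage change = -55.7%

-55.7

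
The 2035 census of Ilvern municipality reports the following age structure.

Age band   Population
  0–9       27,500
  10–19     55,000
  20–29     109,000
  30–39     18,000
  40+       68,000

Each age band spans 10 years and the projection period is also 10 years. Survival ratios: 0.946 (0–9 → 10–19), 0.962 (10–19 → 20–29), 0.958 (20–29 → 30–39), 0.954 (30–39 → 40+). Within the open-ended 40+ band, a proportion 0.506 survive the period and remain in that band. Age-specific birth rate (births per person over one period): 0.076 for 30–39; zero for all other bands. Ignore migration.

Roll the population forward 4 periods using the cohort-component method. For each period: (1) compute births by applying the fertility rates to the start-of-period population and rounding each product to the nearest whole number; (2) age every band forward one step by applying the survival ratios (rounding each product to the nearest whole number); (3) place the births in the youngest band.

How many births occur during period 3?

3852

[period 1]
Births: 18000 * 0.076 = 1368
10–19: 27500 * 0.946 = 26015
20–29: 55000 * 0.962 = 52910
30–39: 109000 * 0.958 = 104422
40+: 18000 * 0.954 + 68000 * 0.506 = 17172 + 34408 = 51580
End of period: [1368, 26015, 52910, 104422, 51580]
[period 2]
Births: 104422 * 0.076 = 7936
10–19: 1368 * 0.946 = 1294
20–29: 26015 * 0.962 = 25026
30–39: 52910 * 0.958 = 50688
40+: 104422 * 0.954 + 51580 * 0.506 = 99619 + 26099 = 125718
End of period: [7936, 1294, 25026, 50688, 125718]
[period 3]
Births: 50688 * 0.076 = 3852
10–19: 7936 * 0.946 = 7507
20–29: 1294 * 0.962 = 1245
30–39: 25026 * 0.958 = 23975
40+: 50688 * 0.954 + 125718 * 0.506 = 48356 + 63613 = 111969
End of period: [3852, 7507, 1245, 23975, 111969]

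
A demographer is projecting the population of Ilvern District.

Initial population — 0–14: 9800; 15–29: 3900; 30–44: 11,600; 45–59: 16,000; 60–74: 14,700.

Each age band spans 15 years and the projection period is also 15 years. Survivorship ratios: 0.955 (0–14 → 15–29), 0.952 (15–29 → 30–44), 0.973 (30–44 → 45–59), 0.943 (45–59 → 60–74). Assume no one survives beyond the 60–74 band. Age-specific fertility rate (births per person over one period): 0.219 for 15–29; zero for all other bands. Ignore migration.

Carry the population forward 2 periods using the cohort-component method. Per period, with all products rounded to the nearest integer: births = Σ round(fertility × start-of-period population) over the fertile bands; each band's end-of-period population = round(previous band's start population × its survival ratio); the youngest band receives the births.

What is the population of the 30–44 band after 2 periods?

8910

Call the groups 1 to 5, youngest first.
Period 1.
Births: 3900 * 0.219 = 854
Group 2: 9800 * 0.955 = 9359
Group 3: 3900 * 0.952 = 3713
Group 4: 11600 * 0.973 = 11287
Group 5: 16000 * 0.943 = 15088
Population now: 0–14=854, 15–29=9359, 30–44=3713, 45–59=11287, 60–74=15088
Period 2.
Births: 9359 * 0.219 = 2050
Group 2: 854 * 0.955 = 816
Group 3: 9359 * 0.952 = 8910
Group 4: 3713 * 0.973 = 3613
Group 5: 11287 * 0.943 = 10644
Population now: 0–14=2050, 15–29=816, 30–44=8910, 45–59=3613, 60–74=10644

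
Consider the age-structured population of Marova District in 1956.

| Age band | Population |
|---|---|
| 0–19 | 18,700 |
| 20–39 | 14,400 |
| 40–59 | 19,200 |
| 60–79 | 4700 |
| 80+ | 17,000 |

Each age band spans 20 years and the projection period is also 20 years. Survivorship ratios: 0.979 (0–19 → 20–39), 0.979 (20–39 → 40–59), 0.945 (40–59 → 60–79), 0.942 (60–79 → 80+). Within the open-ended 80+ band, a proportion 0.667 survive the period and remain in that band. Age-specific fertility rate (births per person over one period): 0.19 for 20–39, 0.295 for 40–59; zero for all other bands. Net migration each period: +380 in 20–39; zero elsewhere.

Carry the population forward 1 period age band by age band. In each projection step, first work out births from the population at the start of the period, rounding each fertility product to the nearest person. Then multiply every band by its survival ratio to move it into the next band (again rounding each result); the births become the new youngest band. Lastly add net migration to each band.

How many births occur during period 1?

Call the groups 1 to 5, youngest first.
Period 1:
Births: 14400 × 0.19 = 2736 ; 19200 × 0.295 = 5664 → total 8400
Group 2: 18700 × 0.979 = 18307
Group 3: 14400 × 0.979 = 14098
Group 4: 19200 × 0.945 = 18144
Group 5: 4700 × 0.942 + 17000 × 0.667 = 4427 + 11339 = 15766
Net migration: Group 2 + 380 → 18687
→ [8400, 18687, 14098, 18144, 15766]

8400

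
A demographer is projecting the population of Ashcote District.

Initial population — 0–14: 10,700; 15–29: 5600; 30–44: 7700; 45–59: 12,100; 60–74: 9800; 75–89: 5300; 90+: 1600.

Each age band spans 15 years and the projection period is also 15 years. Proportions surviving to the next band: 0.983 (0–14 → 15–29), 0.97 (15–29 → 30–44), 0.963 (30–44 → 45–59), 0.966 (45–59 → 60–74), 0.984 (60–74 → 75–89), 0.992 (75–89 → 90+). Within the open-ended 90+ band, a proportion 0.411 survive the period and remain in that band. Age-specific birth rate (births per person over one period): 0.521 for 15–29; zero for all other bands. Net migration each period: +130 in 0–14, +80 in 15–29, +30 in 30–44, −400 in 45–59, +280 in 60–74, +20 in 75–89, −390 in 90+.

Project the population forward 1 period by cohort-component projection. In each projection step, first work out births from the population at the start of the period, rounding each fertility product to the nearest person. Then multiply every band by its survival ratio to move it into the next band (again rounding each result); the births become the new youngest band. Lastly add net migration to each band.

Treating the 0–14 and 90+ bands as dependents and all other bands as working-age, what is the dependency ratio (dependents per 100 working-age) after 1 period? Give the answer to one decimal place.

19.2

(Groups numbered youngest = 1 to oldest = 7.)
Period 1:
Births: 5600 * 0.521 = 2918
Group 2: 10700 * 0.983 = 10518
Group 3: 5600 * 0.97 = 5432
Group 4: 7700 * 0.963 = 7415
Group 5: 12100 * 0.966 = 11689
Group 6: 9800 * 0.984 = 9643
Group 7: 5300 * 0.992 + 1600 * 0.411 = 5258 + 658 = 5916
Net migration: Group 1 + 130 → 3048; Group 2 + 80 → 10598; Group 3 + 30 → 5462; Group 4 − 400 → 7015; Group 5 + 280 → 11969; Group 6 + 20 → 9663; Group 7 − 390 → 5526
→ [3048, 10598, 5462, 7015, 11969, 9663, 5526]
Dependents (band 0–14 + band 90+) = 3048 + 5526 = 8574; working-age = 44707; ratio = 8574/44707 × 100 = 19.2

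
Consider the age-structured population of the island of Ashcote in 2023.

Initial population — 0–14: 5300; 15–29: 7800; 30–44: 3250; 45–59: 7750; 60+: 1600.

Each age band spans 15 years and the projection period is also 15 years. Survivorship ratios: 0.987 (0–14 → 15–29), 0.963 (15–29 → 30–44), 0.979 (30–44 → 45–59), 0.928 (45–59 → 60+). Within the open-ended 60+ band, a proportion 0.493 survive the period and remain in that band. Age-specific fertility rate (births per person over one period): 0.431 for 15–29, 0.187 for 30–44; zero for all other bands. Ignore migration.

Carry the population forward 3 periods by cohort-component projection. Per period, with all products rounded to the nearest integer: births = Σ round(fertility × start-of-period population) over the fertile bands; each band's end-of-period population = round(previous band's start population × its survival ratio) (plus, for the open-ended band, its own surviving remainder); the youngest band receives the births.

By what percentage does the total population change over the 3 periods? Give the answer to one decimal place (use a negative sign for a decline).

(Bands numbered youngest = 1 to oldest = 5.)
— Period 1 —
Births: 7800 × 0.431 = 3362  |  3250 × 0.187 = 608 — total 3970
Band 2: 5300 × 0.987 = 5231
Band 3: 7800 × 0.963 = 7511
Band 4: 3250 × 0.979 = 3182
Band 5: 7750 × 0.928 + 1600 × 0.493 = 7192 + 789 = 7981
→ [3970, 5231, 7511, 3182, 7981]
— Period 2 —
Births: 5231 × 0.431 = 2255  |  7511 × 0.187 = 1405 — total 3660
Band 2: 3970 × 0.987 = 3918
Band 3: 5231 × 0.963 = 5037
Band 4: 7511 × 0.979 = 7353
Band 5: 3182 × 0.928 + 7981 × 0.493 = 2953 + 3935 = 6888
→ [3660, 3918, 5037, 7353, 6888]
— Period 3 —
Births: 3918 × 0.431 = 1689  |  5037 × 0.187 = 942 — total 2631
Band 2: 3660 × 0.987 = 3612
Band 3: 3918 × 0.963 = 3773
Band 4: 5037 × 0.979 = 4931
Band 5: 7353 × 0.928 + 6888 × 0.493 = 6824 + 3396 = 10220
→ [2631, 3612, 3773, 4931, 10220]
Total: 25700 → 25167; change = -533; percentage change = -2.1%

-2.1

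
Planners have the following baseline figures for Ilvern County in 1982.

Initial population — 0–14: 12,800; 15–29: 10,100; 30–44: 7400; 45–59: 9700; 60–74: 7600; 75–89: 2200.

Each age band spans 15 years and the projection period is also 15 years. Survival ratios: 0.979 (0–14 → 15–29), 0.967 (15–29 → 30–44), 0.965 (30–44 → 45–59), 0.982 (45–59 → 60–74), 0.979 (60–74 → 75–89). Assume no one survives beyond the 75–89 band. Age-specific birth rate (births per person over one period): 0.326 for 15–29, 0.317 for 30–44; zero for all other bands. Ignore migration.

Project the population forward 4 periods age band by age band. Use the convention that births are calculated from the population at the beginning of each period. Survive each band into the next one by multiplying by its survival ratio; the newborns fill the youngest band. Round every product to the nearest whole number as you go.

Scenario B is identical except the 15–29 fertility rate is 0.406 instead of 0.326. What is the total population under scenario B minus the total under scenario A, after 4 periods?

[period 1]
Births: 10100 × 0.326 = 3293 ; 7400 × 0.317 = 2346 → 5639
15–29: 12800 × 0.979 = 12531
30–44: 10100 × 0.967 = 9767
45–59: 7400 × 0.965 = 7141
60–74: 9700 × 0.982 = 9525
75–89: 7600 × 0.979 = 7440
Giving 5639 / 12531 / 9767 / 7141 / 9525 / 7440.
[period 2]
Births: 12531 × 0.326 = 4085 ; 9767 × 0.317 = 3096 → 7181
15–29: 5639 × 0.979 = 5521
30–44: 12531 × 0.967 = 12117
45–59: 9767 × 0.965 = 9425
60–74: 7141 × 0.982 = 7012
75–89: 9525 × 0.979 = 9325
Giving 7181 / 5521 / 12117 / 9425 / 7012 / 9325.
[period 3]
Births: 5521 × 0.326 = 1800 ; 12117 × 0.317 = 3841 → 5641
15–29: 7181 × 0.979 = 7030
30–44: 5521 × 0.967 = 5339
45–59: 12117 × 0.965 = 11693
60–74: 9425 × 0.982 = 9255
75–89: 7012 × 0.979 = 6865
Giving 5641 / 7030 / 5339 / 11693 / 9255 / 6865.
[period 4]
Births: 7030 × 0.326 = 2292 ; 5339 × 0.317 = 1692 → 3984
15–29: 5641 × 0.979 = 5523
30–44: 7030 × 0.967 = 6798
45–59: 5339 × 0.965 = 5152
60–74: 11693 × 0.982 = 11483
75–89: 9255 × 0.979 = 9061
Giving 3984 / 5523 / 6798 / 5152 / 11483 / 9061.
Scenario A total after 4 periods: 42001
Scenario B projection —
[period 1]
Births: 10100 × 0.406 = 4101 ; 7400 × 0.317 = 2346 → 6447
15–29: 12800 × 0.979 = 12531
30–44: 10100 × 0.967 = 9767
45–59: 7400 × 0.965 = 7141
60–74: 9700 × 0.982 = 9525
75–89: 7600 × 0.979 = 7440
Giving 6447 / 12531 / 9767 / 7141 / 9525 / 7440.
[period 2]
Births: 12531 × 0.406 = 5088 ; 9767 × 0.317 = 3096 → 8184
15–29: 6447 × 0.979 = 6312
30–44: 12531 × 0.967 = 12117
45–59: 9767 × 0.965 = 9425
60–74: 7141 × 0.982 = 7012
75–89: 9525 × 0.979 = 9325
Giving 8184 / 6312 / 12117 / 9425 / 7012 / 9325.
[period 3]
Births: 6312 × 0.406 = 2563 ; 12117 × 0.317 = 3841 → 6404
15–29: 8184 × 0.979 = 8012
30–44: 6312 × 0.967 = 6104
45–59: 12117 × 0.965 = 11693
60–74: 9425 × 0.982 = 9255
75–89: 7012 × 0.979 = 6865
Giving 6404 / 8012 / 6104 / 11693 / 9255 / 6865.
[period 4]
Births: 8012 × 0.406 = 3253 ; 6104 × 0.317 = 1935 → 5188
15–29: 6404 × 0.979 = 6270
30–44: 8012 × 0.967 = 7748
45–59: 6104 × 0.965 = 5890
60–74: 11693 × 0.982 = 11483
75–89: 9255 × 0.979 = 9061
Giving 5188 / 6270 / 7748 / 5890 / 11483 / 9061.
Scenario B total after 4 periods: 45640
Difference B − A = 45640 − 42001 = 3639

3639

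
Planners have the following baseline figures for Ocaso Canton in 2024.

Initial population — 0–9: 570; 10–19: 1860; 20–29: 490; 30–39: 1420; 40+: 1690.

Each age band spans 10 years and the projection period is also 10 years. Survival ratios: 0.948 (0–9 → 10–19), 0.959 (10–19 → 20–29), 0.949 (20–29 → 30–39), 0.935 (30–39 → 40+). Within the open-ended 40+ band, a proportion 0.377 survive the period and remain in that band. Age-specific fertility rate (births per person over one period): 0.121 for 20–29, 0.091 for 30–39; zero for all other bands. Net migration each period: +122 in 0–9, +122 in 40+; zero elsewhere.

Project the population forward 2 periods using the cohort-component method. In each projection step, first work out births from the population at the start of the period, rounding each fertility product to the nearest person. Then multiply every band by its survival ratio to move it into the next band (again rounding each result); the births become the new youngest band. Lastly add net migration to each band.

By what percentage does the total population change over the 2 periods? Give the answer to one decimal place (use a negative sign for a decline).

Call the bands 1 to 5, youngest first.
After projecting period 1:
Births: 490 × 0.121 = 59, 1420 × 0.091 = 129 → 188
Band 2: 570 × 0.948 = 540
Band 3: 1860 × 0.959 = 1784
Band 4: 490 × 0.949 = 465
Band 5: 1420 × 0.935 + 1690 × 0.377 = 1328 + 637 = 1965
Net migration: Band 1 + 122 → 310; Band 5 + 122 → 2087
→ [310, 540, 1784, 465, 2087]
After projecting period 2:
Births: 1784 × 0.121 = 216, 465 × 0.091 = 42 → 258
Band 2: 310 × 0.948 = 294
Band 3: 540 × 0.959 = 518
Band 4: 1784 × 0.949 = 1693
Band 5: 465 × 0.935 + 2087 × 0.377 = 435 + 787 = 1222
Net migration: Band 1 + 122 → 380; Band 5 + 122 → 1344
→ [380, 294, 518, 1693, 1344]
Total: 6030 → 4229; change = -1801; percentage change = -29.9%

-29.9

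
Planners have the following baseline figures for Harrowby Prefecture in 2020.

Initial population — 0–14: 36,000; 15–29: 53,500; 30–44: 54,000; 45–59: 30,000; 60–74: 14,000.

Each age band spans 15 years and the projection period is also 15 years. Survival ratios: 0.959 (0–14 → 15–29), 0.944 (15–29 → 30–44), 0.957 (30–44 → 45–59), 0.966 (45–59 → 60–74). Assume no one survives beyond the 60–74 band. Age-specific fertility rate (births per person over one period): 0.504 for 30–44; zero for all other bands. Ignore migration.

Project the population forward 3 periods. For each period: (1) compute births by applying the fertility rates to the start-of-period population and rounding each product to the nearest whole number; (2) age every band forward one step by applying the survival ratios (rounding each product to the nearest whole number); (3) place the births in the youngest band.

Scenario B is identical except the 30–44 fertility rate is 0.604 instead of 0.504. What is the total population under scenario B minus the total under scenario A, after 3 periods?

(Bands numbered youngest = 1 to oldest = 5.)
Period 1.
Births: 54000 × 0.504 = 27216
Band 2: 36000 × 0.959 = 34524
Band 3: 53500 × 0.944 = 50504
Band 4: 54000 × 0.957 = 51678
Band 5: 30000 × 0.966 = 28980
Giving 27216 / 34524 / 50504 / 51678 / 28980.
Period 2.
Births: 50504 × 0.504 = 25454
Band 2: 27216 × 0.959 = 26100
Band 3: 34524 × 0.944 = 32591
Band 4: 50504 × 0.957 = 48332
Band 5: 51678 × 0.966 = 49921
Giving 25454 / 26100 / 32591 / 48332 / 49921.
Period 3.
Births: 32591 × 0.504 = 16426
Band 2: 25454 × 0.959 = 24410
Band 3: 26100 × 0.944 = 24638
Band 4: 32591 × 0.957 = 31190
Band 5: 48332 × 0.966 = 46689
Giving 16426 / 24410 / 24638 / 31190 / 46689.
Scenario A total after 3 periods: 143353
Scenario B projection —
Period 1.
Births: 54000 × 0.604 = 32616
Band 2: 36000 × 0.959 = 34524
Band 3: 53500 × 0.944 = 50504
Band 4: 54000 × 0.957 = 51678
Band 5: 30000 × 0.966 = 28980
Giving 32616 / 34524 / 50504 / 51678 / 28980.
Period 2.
Births: 50504 × 0.604 = 30504
Band 2: 32616 × 0.959 = 31279
Band 3: 34524 × 0.944 = 32591
Band 4: 50504 × 0.957 = 48332
Band 5: 51678 × 0.966 = 49921
Giving 30504 / 31279 / 32591 / 48332 / 49921.
Period 3.
Births: 32591 × 0.604 = 19685
Band 2: 30504 × 0.959 = 29253
Band 3: 31279 × 0.944 = 29527
Band 4: 32591 × 0.957 = 31190
Band 5: 48332 × 0.966 = 46689
Giving 19685 / 29253 / 29527 / 31190 / 46689.
Scenario B total after 3 periods: 156344
Difference B − A = 156344 − 143353 = 12991

12991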